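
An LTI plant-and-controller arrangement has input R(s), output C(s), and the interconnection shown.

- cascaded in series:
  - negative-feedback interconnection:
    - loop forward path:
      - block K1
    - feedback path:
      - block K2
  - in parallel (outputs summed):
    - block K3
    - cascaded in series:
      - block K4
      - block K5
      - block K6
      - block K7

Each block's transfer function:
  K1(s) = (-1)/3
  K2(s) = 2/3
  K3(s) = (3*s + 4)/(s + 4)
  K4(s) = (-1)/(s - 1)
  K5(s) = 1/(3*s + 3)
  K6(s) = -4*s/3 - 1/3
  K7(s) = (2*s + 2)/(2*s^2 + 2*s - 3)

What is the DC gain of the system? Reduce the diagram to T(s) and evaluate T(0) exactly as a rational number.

Step 1: close the feedback loop around K1, K2, giving (-3)/7
Step 2: series reduction of K4, K5, K6, K7, giving (8*s + 2)/(18*s^3 - 45*s + 27)
Step 3: reduce the parallel group K3, (K4*K5*K6*K7), giving (54*s^4 + 72*s^3 - 127*s^2 - 65*s + 116)/(18*s^4 + 72*s^3 - 45*s^2 - 153*s + 108)
Step 4: multiply [K1/(1+K1*K2)], (K3+(K4*K5*K6*K7)) (series), giving (-54*s^4 - 72*s^3 + 127*s^2 + 65*s - 116)/(42*s^4 + 168*s^3 - 105*s^2 - 357*s + 252)
Step 4 gives the overall T(s). Then T(0) = -116/252 = -29/63.

Hence the answer: -29/63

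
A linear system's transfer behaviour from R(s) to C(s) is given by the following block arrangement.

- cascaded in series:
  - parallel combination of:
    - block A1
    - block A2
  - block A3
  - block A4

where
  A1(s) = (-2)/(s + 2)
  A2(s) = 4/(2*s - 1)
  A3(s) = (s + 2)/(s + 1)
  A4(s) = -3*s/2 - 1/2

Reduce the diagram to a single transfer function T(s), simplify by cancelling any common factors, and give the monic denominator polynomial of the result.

Answer: s^2 + s/2 - 1/2

Working:
(1) reduce the parallel group A1, A2; result 10/(2*s^2 + 3*s - 2)
(2) reduce the series chain (A1+A2), A3, A4; result (-15*s - 5)/(2*s^2 + s - 1)
That last expression is T(s), already simplified. Scaling its denominator by 1/2 (the reciprocal of the leading coefficient) yields the monic denominator.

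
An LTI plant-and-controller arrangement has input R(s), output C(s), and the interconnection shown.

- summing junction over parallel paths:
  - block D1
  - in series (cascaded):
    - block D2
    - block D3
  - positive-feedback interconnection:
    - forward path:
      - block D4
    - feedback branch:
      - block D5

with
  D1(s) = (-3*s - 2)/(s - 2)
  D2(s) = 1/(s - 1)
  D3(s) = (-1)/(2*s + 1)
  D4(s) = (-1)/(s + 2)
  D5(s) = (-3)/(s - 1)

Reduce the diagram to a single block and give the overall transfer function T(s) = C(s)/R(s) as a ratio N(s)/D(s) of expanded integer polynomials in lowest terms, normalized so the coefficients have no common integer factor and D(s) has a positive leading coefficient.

Step 1. cascade D2, D3; result (-1)/(2*s^2 - s - 1)
Step 2. apply the feedback formula to D4, D5; result (1 - s)/(s^2 + s - 5)
Step 3. add D1, (D2*D3), [D4/(1-D4*D5)] (parallel), which is the overall transfer function T(s) = C(s)/R(s) in lowest terms

Hence the answer: (-6*s^5 - 9*s^4 + 40*s^3 + 7*s^2 - 17*s - 18)/(2*s^5 - 3*s^4 - 14*s^3 + 28*s^2 - 3*s - 10)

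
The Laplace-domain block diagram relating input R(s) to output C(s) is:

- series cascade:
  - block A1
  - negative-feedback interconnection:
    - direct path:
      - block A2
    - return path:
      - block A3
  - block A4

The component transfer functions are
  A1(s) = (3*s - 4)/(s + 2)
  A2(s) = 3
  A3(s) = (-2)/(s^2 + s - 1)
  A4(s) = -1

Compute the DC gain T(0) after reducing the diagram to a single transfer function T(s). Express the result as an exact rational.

Step 1: feedback reduction of A2, A3 gives (3*s^2 + 3*s - 3)/(s^2 + s - 7)
Step 2: series reduction of A1, [A2/(1+A2*A3)], A4 gives (-9*s^3 + 3*s^2 + 21*s - 12)/(s^3 + 3*s^2 - 5*s - 14)
That last expression is T(s); at s = 0 only the constant terms survive, so T(0) = -12/(-14) = 6/7.

Therefore the answer is 6/7.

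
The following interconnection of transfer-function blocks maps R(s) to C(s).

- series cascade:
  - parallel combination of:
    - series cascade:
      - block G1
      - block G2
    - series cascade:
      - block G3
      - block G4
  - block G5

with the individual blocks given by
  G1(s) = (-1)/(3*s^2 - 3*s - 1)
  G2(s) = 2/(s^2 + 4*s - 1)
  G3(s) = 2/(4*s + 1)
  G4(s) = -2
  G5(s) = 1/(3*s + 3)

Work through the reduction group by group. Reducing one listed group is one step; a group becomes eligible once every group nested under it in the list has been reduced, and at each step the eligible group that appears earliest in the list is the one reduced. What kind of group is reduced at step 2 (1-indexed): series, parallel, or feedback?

The answer is series.

Reasoning:
Step 1 - combine G1, G2 in series
Step 2 - cascade G3, G4
Step 3 - combine (G1*G2), (G3*G4) in parallel
Step 4 - reduce the series chain ((G1*G2)+(G3*G4)), G5
Step 2 collapses a series group.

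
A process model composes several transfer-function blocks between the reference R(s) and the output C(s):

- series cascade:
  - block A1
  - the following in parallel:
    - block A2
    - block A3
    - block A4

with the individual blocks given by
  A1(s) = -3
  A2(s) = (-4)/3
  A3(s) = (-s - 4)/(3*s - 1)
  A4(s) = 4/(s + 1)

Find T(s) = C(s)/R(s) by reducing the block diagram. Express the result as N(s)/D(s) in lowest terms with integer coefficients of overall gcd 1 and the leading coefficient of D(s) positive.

Step 1: sum the parallel branches A2, A3, A4; result (-15*s^2 + 13*s - 20)/(9*s^2 + 6*s - 3)
Step 2: multiply A1, (A2+A3+A4) (series) - this is the overall T(s), already in the required normalized form

Answer: (15*s^2 - 13*s + 20)/(3*s^2 + 2*s - 1)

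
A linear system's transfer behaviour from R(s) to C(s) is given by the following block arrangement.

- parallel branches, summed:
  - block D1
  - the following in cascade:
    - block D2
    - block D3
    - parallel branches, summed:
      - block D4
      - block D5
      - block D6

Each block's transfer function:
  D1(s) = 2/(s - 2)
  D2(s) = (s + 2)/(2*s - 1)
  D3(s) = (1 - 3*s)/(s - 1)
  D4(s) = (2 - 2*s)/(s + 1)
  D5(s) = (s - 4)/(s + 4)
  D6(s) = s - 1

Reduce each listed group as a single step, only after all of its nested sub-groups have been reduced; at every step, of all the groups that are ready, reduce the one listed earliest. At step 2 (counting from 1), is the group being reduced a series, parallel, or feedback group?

Step 1. reduce the parallel group D4, D5, D6
Step 2. reduce the series chain D2, D3, (D4+D5+D6)
Step 3. reduce the parallel group D1, (D2*D3*(D4+D5+D6))
The group at step 2 is a series group.

Final answer: series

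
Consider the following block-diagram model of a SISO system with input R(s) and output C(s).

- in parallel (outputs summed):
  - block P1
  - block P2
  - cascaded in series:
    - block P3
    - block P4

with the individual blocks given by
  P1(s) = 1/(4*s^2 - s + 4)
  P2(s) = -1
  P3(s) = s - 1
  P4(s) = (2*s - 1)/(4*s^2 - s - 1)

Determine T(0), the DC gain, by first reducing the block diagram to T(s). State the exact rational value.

The answer is -7/4.

Reasoning:
Step 1. cascade P3, P4, giving (2*s^2 - 3*s + 1)/(4*s^2 - s - 1)
Step 2. combine P1, P2, (P3*P4) in parallel, giving (-8*s^4 - 6*s^3 + 6*s^2 - 11*s + 7)/(16*s^4 - 8*s^3 + 13*s^2 - 3*s - 4)
The step-2 result is T(s). Setting s = 0: T(0) = 7/(-4) = -7/4.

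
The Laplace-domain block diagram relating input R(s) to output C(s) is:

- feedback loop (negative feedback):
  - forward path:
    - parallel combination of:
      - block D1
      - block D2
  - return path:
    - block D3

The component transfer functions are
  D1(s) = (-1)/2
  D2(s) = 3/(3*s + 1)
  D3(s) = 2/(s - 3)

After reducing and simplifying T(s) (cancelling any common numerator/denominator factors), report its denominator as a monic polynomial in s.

Step 1: sum the parallel branches D1, D2; result (5 - 3*s)/(6*s + 2)
Step 2: collapse the loop ((D1+D2) forward, D3 return); result (-3*s^2 + 14*s - 15)/(6*s^2 - 22*s + 4)
That last expression is T(s), already simplified. Scaling its denominator by 1/6 (the reciprocal of the leading coefficient) yields the monic denominator.

Answer: s^2 - 11*s/3 + 2/3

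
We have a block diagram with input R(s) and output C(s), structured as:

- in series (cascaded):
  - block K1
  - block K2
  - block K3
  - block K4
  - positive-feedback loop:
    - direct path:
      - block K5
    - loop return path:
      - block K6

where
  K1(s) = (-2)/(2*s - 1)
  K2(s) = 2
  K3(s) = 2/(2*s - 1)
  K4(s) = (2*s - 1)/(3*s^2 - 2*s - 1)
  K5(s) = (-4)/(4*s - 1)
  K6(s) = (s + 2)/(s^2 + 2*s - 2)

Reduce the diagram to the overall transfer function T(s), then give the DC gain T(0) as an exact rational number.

1. collapse the loop (K5 forward, K6 return) -> (-4*s^2 - 8*s + 8)/(4*s^3 + 7*s^2 - 6*s + 10)
2. combine K1, K2, K3, K4, [K5/(1-K5*K6)] in series -> (32*s^2 + 64*s - 64)/(24*s^6 + 14*s^5 - 85*s^4 + 106*s^3 - 63*s^2 - 6*s + 10)
The step-2 result is T(s). Setting s = 0: T(0) = -64/10 = -32/5.

Therefore the answer is -32/5.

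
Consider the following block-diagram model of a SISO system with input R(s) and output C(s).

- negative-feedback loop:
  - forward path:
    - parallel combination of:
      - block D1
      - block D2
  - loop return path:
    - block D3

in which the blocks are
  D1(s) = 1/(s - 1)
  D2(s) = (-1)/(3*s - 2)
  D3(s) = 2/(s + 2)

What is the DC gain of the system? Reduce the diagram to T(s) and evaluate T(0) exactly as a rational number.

The answer is -1.

Reasoning:
(1) parallel reduction of D1, D2; result (2*s - 1)/(3*s^2 - 5*s + 2)
(2) reduce the feedback loop with forward (D1+D2) and return D3; result (2*s^2 + 3*s - 2)/(3*s^3 + s^2 - 4*s + 2)
That last expression is T(s); at s = 0 only the constant terms survive, so T(0) = -2/2 = -1.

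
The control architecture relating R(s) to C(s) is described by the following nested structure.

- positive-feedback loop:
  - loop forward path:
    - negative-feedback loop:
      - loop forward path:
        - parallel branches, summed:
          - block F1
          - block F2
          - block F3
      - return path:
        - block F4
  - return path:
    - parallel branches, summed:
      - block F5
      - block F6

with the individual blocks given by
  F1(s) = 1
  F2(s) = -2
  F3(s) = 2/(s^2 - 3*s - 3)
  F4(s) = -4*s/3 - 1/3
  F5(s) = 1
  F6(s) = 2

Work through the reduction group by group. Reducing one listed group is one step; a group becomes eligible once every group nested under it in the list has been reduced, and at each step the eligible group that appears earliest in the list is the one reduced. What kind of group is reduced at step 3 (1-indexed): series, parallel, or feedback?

Answer: parallel

Working:
Step 1: parallel reduction of F1, F2, F3
Step 2: collapse the loop ((F1+F2+F3) forward, F4 return)
Step 3: parallel reduction of F5, F6
Step 4: close the feedback loop around [(F1+F2+F3)/(1+(F1+F2+F3)*F4)], (F5+F6)
The group at step 3 is a parallel group.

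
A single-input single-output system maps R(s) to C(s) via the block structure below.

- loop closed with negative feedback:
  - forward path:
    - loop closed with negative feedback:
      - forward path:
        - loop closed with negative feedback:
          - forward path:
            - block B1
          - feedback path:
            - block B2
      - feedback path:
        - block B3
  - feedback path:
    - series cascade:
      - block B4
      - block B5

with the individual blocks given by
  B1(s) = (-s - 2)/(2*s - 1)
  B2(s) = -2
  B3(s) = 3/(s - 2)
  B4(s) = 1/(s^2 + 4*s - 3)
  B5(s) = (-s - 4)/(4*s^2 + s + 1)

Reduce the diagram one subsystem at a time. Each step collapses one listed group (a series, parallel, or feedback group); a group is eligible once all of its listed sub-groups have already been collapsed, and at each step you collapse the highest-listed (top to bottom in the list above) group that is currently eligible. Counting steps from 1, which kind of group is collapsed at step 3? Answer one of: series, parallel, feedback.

(1) feedback reduction of B1, B2
(2) feedback reduction of [B1/(1+B1*B2)], B3
(3) cascade B4, B5
(4) collapse the loop ([[B1/(1+B1*B2)]/(1+[B1/(1+B1*B2)]*B3)] forward, (B4*B5) return)
So the answer for step 3 is series.

Hence the answer: series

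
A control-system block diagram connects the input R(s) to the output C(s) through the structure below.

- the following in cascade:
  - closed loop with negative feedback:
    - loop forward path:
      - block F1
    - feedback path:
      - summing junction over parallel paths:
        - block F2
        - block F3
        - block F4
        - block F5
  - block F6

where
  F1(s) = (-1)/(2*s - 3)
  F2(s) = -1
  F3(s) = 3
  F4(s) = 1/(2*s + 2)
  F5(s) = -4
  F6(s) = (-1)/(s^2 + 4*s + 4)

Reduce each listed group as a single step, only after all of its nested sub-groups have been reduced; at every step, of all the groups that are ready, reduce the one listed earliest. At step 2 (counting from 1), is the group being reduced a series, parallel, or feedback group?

The answer is feedback.

Reasoning:
Step 1 - add F2, F3, F4, F5 (parallel)
Step 2 - apply the feedback formula to F1, (F2+F3+F4+F5)
Step 3 - reduce the series chain [F1/(1+F1*(F2+F3+F4+F5))], F6
Step 2 collapses a feedback group.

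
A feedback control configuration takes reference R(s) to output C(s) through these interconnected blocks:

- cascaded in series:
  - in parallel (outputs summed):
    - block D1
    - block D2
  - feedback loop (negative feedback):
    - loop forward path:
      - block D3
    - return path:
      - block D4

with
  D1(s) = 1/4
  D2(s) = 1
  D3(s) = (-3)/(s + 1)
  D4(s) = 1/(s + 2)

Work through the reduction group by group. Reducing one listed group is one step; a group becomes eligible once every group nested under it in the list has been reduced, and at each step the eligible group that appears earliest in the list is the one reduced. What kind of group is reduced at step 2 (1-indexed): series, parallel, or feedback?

1. combine D1, D2 in parallel
2. apply the feedback formula to D3, D4
3. multiply (D1+D2), [D3/(1+D3*D4)] (series)
So the answer for step 2 is feedback.

Answer: feedback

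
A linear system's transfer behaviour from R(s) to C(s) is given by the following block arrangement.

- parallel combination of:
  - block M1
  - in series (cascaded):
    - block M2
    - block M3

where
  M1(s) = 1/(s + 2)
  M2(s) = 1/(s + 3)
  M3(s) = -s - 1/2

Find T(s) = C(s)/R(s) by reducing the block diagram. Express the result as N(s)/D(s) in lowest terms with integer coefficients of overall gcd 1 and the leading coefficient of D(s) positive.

Step 1 - combine M2, M3 in series = (-2*s - 1)/(2*s + 6)
Step 2 - reduce the parallel group M1, (M2*M3), which is the overall transfer function T(s) = C(s)/R(s) in lowest terms

Final answer: (-2*s^2 - 3*s + 4)/(2*s^2 + 10*s + 12)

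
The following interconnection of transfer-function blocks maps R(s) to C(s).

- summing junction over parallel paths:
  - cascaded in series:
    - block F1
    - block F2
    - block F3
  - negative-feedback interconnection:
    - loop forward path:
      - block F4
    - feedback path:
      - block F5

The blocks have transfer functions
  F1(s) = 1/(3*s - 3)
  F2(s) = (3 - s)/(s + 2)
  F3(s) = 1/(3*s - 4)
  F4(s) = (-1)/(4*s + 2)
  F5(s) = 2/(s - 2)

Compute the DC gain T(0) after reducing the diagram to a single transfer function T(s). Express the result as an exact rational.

The answer is -5/24.

Reasoning:
Step 1. multiply F1, F2, F3 (series), giving (3 - s)/(9*s^3 - 3*s^2 - 30*s + 24)
Step 2. close the feedback loop around F4, F5, giving (2 - s)/(4*s^2 - 6*s - 6)
Step 3. sum the parallel branches (F1*F2*F3), [F4/(1+F4*F5)], giving (-9*s^4 + 17*s^3 + 42*s^2 - 96*s + 30)/(36*s^5 - 66*s^4 - 156*s^3 + 294*s^2 + 36*s - 144)
The step-3 result is T(s). Setting s = 0: T(0) = 30/(-144) = -5/24.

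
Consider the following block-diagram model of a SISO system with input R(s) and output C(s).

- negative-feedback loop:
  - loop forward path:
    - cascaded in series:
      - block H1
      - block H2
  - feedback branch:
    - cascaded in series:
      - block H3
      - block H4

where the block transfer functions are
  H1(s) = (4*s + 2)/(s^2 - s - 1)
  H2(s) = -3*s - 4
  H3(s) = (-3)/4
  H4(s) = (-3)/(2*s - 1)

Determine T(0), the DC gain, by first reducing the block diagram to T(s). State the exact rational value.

The answer is -8/17.

Reasoning:
Step 1. cascade H1, H2, giving (-12*s^2 - 22*s - 8)/(s^2 - s - 1)
Step 2. multiply H3, H4 (series), giving 9/(8*s - 4)
Step 3. feedback reduction of (H1*H2), (H3*H4), giving (-48*s^3 - 64*s^2 + 12*s + 16)/(4*s^3 - 60*s^2 - 101*s - 34)
The step-3 result is T(s). Setting s = 0: T(0) = 16/(-34) = -8/17.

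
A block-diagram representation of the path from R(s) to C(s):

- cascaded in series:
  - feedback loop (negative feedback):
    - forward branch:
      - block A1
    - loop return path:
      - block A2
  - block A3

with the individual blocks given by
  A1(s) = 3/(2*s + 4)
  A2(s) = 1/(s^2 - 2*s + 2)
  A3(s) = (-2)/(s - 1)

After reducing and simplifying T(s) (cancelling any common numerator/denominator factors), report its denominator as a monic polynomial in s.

The answer is s^4 - s^3 - 2*s^2 + 15*s/2 - 11/2.

Reasoning:
[1] feedback reduction of A1, A2 = (3*s^2 - 6*s + 6)/(2*s^3 - 4*s + 11)
[2] series reduction of [A1/(1+A1*A2)], A3 = (-6*s^2 + 12*s - 12)/(2*s^4 - 2*s^3 - 4*s^2 + 15*s - 11)
No further cancellation is possible in the step-2 result, so that is T(s). Its denominator becomes monic after dividing by the leading coefficient 2.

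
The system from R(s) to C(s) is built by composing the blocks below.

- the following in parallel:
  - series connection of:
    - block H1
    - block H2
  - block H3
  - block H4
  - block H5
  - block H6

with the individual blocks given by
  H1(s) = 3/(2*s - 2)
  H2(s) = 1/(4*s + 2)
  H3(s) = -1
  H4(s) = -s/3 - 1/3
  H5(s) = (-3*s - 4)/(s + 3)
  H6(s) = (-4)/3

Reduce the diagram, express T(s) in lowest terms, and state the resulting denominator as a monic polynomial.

Answer: s^3 + 5*s^2/2 - 2*s - 3/2

Working:
(1) reduce the series chain H1, H2 gives 3/(8*s^2 - 4*s - 4)
(2) parallel reduction of (H1*H2), H3, H4, H5, H6 gives (-8*s^4 - 156*s^3 - 204*s^2 + 233*s + 171)/(24*s^3 + 60*s^2 - 48*s - 36)
T(s) is the step-2 result (common factors already cancelled). Leading coefficient of the denominator: 24. Divide through by 24 for the monic polynomial.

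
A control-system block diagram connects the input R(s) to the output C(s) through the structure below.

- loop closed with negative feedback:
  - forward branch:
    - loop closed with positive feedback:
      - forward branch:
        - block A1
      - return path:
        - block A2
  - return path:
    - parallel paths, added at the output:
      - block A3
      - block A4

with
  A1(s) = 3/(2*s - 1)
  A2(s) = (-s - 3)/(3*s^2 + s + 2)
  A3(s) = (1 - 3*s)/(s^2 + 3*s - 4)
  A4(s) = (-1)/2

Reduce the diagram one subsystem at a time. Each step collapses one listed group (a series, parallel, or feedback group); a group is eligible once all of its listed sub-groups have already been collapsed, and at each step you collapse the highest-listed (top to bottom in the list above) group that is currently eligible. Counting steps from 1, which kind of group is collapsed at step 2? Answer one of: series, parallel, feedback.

Step 1: feedback reduction of A1, A2
Step 2: reduce the parallel group A3, A4
Step 3: close the feedback loop around [A1/(1-A1*A2)], (A3+A4)
So the answer for step 2 is parallel.

Final answer: parallel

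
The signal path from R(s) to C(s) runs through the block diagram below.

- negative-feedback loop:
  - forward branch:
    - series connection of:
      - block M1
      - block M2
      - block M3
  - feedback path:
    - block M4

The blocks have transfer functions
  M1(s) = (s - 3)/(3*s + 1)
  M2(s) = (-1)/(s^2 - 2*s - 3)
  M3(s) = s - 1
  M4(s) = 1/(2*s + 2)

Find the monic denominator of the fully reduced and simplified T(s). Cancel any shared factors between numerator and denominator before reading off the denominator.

Step 1. multiply M1, M2, M3 (series): (1 - s)/(3*s^2 + 4*s + 1)
Step 2. feedback reduction of (M1*M2*M3), M4: (2 - 2*s^2)/(6*s^3 + 14*s^2 + 9*s + 3)
No further cancellation is possible in the step-2 result, so that is T(s). Its denominator becomes monic after dividing by the leading coefficient 6.

Final answer: s^3 + 7*s^2/3 + 3*s/2 + 1/2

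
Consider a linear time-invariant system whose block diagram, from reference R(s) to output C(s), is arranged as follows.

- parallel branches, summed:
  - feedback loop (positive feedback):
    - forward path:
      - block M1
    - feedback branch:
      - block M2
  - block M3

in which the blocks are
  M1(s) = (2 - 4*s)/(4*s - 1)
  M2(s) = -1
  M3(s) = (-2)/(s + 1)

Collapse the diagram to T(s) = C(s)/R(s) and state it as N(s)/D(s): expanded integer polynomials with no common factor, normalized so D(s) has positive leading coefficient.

Step 1. collapse the loop (M1 forward, M2 return) gives 2 - 4*s
Step 2. reduce the parallel group [M1/(1-M1*M2)], M3: this yields T(s), and no further normalization is needed

Hence the answer: (-4*s^2 - 2*s)/(s + 1)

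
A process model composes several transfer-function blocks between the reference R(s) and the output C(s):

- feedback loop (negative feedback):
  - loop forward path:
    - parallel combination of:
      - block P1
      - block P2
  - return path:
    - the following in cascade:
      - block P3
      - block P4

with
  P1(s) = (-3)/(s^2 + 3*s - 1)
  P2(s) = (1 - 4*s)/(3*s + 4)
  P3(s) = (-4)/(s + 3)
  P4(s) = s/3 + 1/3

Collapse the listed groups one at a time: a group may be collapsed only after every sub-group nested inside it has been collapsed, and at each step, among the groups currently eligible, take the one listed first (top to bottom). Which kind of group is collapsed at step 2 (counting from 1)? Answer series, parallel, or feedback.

Step 1 - combine P1, P2 in parallel
Step 2 - combine P3, P4 in series
Step 3 - reduce the feedback loop with forward (P1+P2) and return (P3*P4)
At step 2 the group reduced is series.

Final answer: series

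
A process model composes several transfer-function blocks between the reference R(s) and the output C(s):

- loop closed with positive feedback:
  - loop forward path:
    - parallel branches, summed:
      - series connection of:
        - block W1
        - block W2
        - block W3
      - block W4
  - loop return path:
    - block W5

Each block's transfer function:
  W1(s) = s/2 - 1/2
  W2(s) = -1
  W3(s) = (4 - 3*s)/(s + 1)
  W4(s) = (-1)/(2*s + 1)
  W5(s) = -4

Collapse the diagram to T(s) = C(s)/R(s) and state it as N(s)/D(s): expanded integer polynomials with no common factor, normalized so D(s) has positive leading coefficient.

[1] reduce the series chain W1, W2, W3 -> (3*s^2 - 7*s + 4)/(2*s + 2)
[2] combine (W1*W2*W3), W4 in parallel -> (6*s^3 - 11*s^2 - s + 2)/(4*s^2 + 6*s + 2)
[3] close the feedback loop around ((W1*W2*W3)+W4), W5: this yields T(s), and no further normalization is needed

Answer: (6*s^3 - 11*s^2 - s + 2)/(24*s^3 - 40*s^2 + 2*s + 10)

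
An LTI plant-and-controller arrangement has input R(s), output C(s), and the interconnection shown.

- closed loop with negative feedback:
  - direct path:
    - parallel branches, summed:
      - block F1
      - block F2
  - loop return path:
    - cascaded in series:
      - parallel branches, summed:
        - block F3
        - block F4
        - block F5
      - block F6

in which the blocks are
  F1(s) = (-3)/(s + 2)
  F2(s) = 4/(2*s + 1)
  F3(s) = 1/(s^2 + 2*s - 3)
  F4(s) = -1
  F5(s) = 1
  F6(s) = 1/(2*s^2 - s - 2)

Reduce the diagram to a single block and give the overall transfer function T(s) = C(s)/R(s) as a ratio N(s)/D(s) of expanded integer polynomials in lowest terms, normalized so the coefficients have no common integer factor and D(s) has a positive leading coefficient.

First reduce the diagram to T(s).

Step 1. parallel reduction of F1, F2 gives (5 - 2*s)/(2*s^2 + 5*s + 2)
Step 2. parallel reduction of F3, F4, F5 gives 1/(s^2 + 2*s - 3)
Step 3. reduce the series chain (F3+F4+F5), F6 gives 1/(2*s^4 + 3*s^3 - 10*s^2 - s + 6)
Step 4. close the feedback loop around (F1+F2), ((F3+F4+F5)*F6), which is the overall transfer function T(s) = C(s)/R(s) in lowest terms

Answer: (-4*s^5 + 4*s^4 + 35*s^3 - 48*s^2 - 17*s + 30)/(4*s^6 + 16*s^5 - s^4 - 46*s^3 - 13*s^2 + 26*s + 17)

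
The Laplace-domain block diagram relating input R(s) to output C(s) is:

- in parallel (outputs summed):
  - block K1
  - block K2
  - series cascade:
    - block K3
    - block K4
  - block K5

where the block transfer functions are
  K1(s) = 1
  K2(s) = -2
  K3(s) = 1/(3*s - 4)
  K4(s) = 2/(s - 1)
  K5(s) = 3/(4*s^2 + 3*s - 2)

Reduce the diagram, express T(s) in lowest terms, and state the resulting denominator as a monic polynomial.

Step 1. series reduction of K3, K4 = 2/(3*s^2 - 7*s + 4)
Step 2. sum the parallel branches K1, K2, (K3*K4), K5 = (-12*s^4 + 19*s^3 + 28*s^2 - 41*s + 16)/(12*s^4 - 19*s^3 - 11*s^2 + 26*s - 8)
The result of step 2 is T(s) in lowest terms. Its denominator has leading coefficient 12; dividing the denominator through by 12 makes it monic.

Answer: s^4 - 19*s^3/12 - 11*s^2/12 + 13*s/6 - 2/3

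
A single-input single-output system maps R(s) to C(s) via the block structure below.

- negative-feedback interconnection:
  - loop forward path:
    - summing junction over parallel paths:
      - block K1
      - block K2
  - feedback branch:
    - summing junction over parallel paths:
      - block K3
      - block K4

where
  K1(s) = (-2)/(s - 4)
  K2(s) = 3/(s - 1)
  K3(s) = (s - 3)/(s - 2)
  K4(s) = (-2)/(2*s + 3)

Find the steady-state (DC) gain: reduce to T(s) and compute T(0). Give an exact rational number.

(1) parallel reduction of K1, K2: (s - 10)/(s^2 - 5*s + 4)
(2) sum the parallel branches K3, K4: (2*s^2 - 5*s - 5)/(2*s^2 - s - 6)
(3) apply the feedback formula to (K1+K2), (K3+K4): (2*s^3 - 21*s^2 + 4*s + 60)/(2*s^4 - 9*s^3 - 18*s^2 + 71*s + 26)
Evaluating the step-3 result (the overall T(s)) at s = 0 gives T(0) = 60/26 = 30/13.

Answer: 30/13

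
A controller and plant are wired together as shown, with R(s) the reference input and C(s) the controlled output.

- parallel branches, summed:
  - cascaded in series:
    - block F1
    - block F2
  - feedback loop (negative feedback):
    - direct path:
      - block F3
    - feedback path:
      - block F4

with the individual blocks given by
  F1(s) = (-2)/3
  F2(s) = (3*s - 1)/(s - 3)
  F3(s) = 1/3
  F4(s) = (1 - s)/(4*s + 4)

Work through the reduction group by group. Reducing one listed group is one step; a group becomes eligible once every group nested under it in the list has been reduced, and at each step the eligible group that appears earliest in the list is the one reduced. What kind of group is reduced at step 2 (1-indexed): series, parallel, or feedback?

The answer is feedback.

Reasoning:
Step 1 - reduce the series chain F1, F2
Step 2 - feedback reduction of F3, F4
Step 3 - add (F1*F2), [F3/(1+F3*F4)] (parallel)
The group at step 2 is a feedback group.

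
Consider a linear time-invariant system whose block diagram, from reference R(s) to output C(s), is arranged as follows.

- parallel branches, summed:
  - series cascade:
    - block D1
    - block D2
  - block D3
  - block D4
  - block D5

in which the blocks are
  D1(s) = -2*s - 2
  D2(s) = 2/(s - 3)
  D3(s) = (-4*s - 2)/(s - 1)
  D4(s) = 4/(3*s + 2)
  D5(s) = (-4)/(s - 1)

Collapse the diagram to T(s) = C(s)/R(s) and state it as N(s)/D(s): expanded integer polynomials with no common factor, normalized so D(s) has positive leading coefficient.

Answer: (-24*s^3 + 6*s^2 + 62*s + 56)/(3*s^3 - 10*s^2 + s + 6)

Working:
Step 1 - reduce the series chain D1, D2 = (-4*s - 4)/(s - 3)
Step 2 - add (D1*D2), D3, D4, D5 (parallel); the result is T(s) itself (integer coefficients, no common factor, positive leading denominator coefficient)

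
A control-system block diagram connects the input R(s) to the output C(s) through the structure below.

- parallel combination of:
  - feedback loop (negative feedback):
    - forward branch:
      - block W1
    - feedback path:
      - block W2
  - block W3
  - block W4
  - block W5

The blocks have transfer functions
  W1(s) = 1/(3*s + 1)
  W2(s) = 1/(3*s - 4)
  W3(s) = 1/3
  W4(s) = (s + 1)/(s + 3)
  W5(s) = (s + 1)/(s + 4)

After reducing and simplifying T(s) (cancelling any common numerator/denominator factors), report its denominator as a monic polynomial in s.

The answer is s^4 + 6*s^3 + 14*s^2/3 - 43*s/3 - 4.

Reasoning:
Step 1: collapse the loop (W1 forward, W2 return): (3*s - 4)/(9*s^2 - 9*s - 3)
Step 2: reduce the parallel group [W1/(1+W1*W2)], W3, W4, W5: (21*s^4 + 84*s^3 + 7*s^2 - 125*s - 81)/(9*s^4 + 54*s^3 + 42*s^2 - 129*s - 36)
T(s) is the step-2 result (common factors already cancelled). Leading coefficient of the denominator: 9. Divide through by 9 for the monic polynomial.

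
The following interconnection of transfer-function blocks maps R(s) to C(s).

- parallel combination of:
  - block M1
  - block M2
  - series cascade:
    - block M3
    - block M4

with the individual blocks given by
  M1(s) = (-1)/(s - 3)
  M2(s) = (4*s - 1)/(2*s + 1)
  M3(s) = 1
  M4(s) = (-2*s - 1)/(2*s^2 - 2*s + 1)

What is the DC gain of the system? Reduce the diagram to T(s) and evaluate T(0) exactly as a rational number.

(1) multiply M3, M4 (series); result (-2*s - 1)/(2*s^2 - 2*s + 1)
(2) parallel reduction of M1, M2, (M3*M4); result (8*s^4 - 42*s^3 + 46*s^2 - 8*s + 5)/(4*s^4 - 14*s^3 + 6*s^2 + s - 3)
The step-2 result is T(s). Setting s = 0: T(0) = 5/(-3) = -5/3.

Hence the answer: -5/3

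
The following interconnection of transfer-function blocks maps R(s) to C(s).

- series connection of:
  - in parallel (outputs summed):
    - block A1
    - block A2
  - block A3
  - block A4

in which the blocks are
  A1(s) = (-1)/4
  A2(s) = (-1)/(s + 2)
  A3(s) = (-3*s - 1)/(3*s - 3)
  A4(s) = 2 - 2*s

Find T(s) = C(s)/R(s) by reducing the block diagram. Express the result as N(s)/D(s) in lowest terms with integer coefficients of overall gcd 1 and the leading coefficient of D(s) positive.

Reducing step by step:

Step 1 - combine A1, A2 in parallel: (-s - 6)/(4*s + 8)
Step 2 - multiply (A1+A2), A3, A4 (series): this yields T(s), and no further normalization is needed

Answer: (-3*s^2 - 19*s - 6)/(6*s + 12)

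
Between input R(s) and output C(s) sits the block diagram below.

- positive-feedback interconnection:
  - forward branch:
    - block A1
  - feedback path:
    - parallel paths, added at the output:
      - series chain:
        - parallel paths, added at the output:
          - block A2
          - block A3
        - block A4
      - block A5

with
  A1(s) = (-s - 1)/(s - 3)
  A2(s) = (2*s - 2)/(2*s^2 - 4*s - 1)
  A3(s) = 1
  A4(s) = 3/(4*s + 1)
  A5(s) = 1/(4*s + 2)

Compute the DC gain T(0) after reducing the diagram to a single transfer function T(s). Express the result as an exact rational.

First reduce the diagram to T(s).

Step 1 - sum the parallel branches A2, A3; result (2*s^2 - 2*s - 3)/(2*s^2 - 4*s - 1)
Step 2 - multiply (A2+A3), A4 (series); result (6*s^2 - 6*s - 9)/(8*s^3 - 14*s^2 - 8*s - 1)
Step 3 - reduce the parallel group ((A2+A3)*A4), A5; result (32*s^3 - 26*s^2 - 56*s - 19)/(32*s^4 - 40*s^3 - 60*s^2 - 20*s - 2)
Step 4 - close the feedback loop around A1, (((A2+A3)*A4)+A5); result (-32*s^5 + 8*s^4 + 100*s^3 + 80*s^2 + 22*s + 2)/(32*s^5 - 104*s^4 + 66*s^3 + 78*s^2 - 17*s - 13)
Step 4 gives the overall T(s). Then T(0) = 2/(-13) = -2/13.

Answer: -2/13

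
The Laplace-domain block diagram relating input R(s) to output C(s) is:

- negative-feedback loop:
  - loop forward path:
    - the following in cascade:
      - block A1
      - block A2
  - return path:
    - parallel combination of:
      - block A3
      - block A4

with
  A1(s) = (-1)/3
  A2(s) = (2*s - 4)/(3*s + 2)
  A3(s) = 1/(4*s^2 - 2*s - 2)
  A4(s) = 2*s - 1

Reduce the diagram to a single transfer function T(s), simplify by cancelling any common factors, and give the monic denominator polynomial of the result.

[1] reduce the series chain A1, A2: (4 - 2*s)/(9*s + 6)
[2] parallel reduction of A3, A4: (8*s^3 - 8*s^2 - 2*s + 3)/(4*s^2 - 2*s - 2)
[3] collapse the loop ((A1*A2) forward, (A3+A4) return): (4*s^3 - 10*s^2 + 2*s + 4)/(8*s^4 - 42*s^3 + 11*s^2 + 22*s)
T(s) is the step-3 result (common factors already cancelled). Leading coefficient of the denominator: 8. Divide through by 8 for the monic polynomial.

Therefore the answer is s^4 - 21*s^3/4 + 11*s^2/8 + 11*s/4.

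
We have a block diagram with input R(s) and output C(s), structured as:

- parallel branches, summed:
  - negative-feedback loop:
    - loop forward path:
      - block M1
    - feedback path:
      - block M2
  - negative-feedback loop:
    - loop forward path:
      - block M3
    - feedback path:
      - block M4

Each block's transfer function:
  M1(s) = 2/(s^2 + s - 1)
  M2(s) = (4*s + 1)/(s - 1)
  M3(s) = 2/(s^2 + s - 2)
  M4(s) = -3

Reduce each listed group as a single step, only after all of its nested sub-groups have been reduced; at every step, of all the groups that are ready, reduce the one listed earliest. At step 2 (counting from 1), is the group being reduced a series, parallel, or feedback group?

The answer is feedback.

Reasoning:
Step 1 - feedback reduction of M1, M2
Step 2 - reduce the feedback loop with forward M3 and return M4
Step 3 - reduce the parallel group [M1/(1+M1*M2)], [M3/(1+M3*M4)]
Step 2 collapses a feedback group.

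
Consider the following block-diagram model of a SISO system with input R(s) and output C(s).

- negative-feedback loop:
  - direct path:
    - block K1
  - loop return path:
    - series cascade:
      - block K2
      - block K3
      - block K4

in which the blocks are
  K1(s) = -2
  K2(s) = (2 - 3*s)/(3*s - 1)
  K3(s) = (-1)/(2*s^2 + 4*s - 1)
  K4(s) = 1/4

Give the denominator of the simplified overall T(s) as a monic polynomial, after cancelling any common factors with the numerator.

Step 1: reduce the series chain K2, K3, K4: (3*s - 2)/(24*s^3 + 40*s^2 - 28*s + 4)
Step 2: feedback reduction of K1, (K2*K3*K4): (-24*s^3 - 40*s^2 + 28*s - 4)/(12*s^3 + 20*s^2 - 17*s + 4)
No further cancellation is possible in the step-2 result, so that is T(s). Its denominator becomes monic after dividing by the leading coefficient 12.

Therefore the answer is s^3 + 5*s^2/3 - 17*s/12 + 1/3.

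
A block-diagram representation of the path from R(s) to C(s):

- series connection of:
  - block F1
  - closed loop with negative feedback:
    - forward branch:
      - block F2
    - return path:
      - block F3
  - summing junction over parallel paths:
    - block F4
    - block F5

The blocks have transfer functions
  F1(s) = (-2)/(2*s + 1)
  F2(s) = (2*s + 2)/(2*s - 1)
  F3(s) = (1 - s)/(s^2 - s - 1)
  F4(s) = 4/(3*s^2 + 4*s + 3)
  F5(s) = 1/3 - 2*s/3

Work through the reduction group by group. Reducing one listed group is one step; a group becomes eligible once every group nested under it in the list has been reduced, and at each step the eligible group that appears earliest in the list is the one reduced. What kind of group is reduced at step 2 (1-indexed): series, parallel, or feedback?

Step 1 - close the feedback loop around F2, F3
Step 2 - reduce the parallel group F4, F5
Step 3 - multiply F1, [F2/(1+F2*F3)], (F4+F5) (series)
The group at step 2 is a parallel group.

Final answer: parallel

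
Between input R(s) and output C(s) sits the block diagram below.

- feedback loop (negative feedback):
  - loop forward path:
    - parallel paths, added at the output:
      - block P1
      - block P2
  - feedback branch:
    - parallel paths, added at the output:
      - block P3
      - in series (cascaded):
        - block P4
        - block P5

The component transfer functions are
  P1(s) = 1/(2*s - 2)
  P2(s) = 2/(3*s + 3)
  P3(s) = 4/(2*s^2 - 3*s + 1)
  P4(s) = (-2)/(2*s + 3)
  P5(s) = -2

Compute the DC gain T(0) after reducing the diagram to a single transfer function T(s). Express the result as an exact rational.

Step 1: add P1, P2 (parallel): (7*s - 1)/(6*s^2 - 6)
Step 2: cascade P4, P5: 4/(2*s + 3)
Step 3: add P3, (P4*P5) (parallel): (8*s^2 - 4*s + 16)/(4*s^3 - 7*s + 3)
Step 4: apply the feedback formula to (P1+P2), (P3+(P4*P5)): (28*s^4 - 4*s^3 - 49*s^2 + 28*s - 3)/(24*s^5 - 10*s^3 - 18*s^2 + 158*s - 34)
That last expression is T(s); at s = 0 only the constant terms survive, so T(0) = -3/(-34) = 3/34.

Hence the answer: 3/34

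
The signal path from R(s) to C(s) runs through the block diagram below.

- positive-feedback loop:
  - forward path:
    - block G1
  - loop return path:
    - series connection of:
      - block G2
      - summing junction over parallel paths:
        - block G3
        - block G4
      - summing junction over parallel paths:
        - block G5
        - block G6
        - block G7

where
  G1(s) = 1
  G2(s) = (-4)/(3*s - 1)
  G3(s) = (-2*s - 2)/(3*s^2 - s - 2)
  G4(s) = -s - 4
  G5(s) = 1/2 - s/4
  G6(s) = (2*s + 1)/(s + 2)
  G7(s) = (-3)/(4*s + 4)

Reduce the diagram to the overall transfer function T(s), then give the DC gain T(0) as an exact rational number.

Step 1 - parallel reduction of G3, G4 -> (-3*s^3 - 11*s^2 + 4*s + 6)/(3*s^2 - s - 2)
Step 2 - parallel reduction of G5, G6, G7 -> (-s^3 + 7*s^2 + 13*s + 2)/(4*s^2 + 12*s + 8)
Step 3 - series reduction of G2, (G3+G4), (G5+G6+G7) -> (-3*s^6 + 10*s^5 + 120*s^4 + 127*s^3 - 72*s^2 - 86*s - 12)/(9*s^5 + 21*s^4 - 5*s^3 - 25*s^2 - 4*s + 4)
Step 4 - feedback reduction of G1, (G2*(G3+G4)*(G5+G6+G7)) -> (9*s^5 + 21*s^4 - 5*s^3 - 25*s^2 - 4*s + 4)/(3*s^6 - s^5 - 99*s^4 - 132*s^3 + 47*s^2 + 82*s + 16)
Step 4 gives the overall T(s). Then T(0) = 4/16 = 1/4.

Hence the answer: 1/4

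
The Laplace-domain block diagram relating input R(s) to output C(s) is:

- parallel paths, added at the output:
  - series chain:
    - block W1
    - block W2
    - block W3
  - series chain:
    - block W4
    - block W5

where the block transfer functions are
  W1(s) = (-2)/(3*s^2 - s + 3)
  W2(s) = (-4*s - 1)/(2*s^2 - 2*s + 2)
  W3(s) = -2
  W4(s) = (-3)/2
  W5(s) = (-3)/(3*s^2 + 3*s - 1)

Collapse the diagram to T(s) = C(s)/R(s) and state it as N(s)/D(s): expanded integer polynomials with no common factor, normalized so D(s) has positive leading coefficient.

Reducing step by step:

[1] series reduction of W1, W2, W3 = (-8*s - 2)/(3*s^4 - 4*s^3 + 7*s^2 - 4*s + 3)
[2] series reduction of W4, W5 = 9/(6*s^2 + 6*s - 2)
[3] add (W1*W2*W3), (W4*W5) (parallel) - this is the overall T(s), already in the required normalized form

Answer: (27*s^4 - 84*s^3 + 3*s^2 - 32*s + 31)/(18*s^6 - 6*s^5 + 12*s^4 + 26*s^3 - 20*s^2 + 26*s - 6)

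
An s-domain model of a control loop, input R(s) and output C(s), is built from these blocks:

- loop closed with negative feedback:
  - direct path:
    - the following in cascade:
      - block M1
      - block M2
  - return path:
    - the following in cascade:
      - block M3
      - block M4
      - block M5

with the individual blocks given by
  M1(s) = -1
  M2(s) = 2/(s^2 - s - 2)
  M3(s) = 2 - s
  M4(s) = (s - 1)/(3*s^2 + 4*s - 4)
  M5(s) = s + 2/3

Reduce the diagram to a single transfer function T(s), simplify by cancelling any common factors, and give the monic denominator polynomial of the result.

Answer: s^4 + s^3 - 56*s^2/9 - 4*s/3 + 32/9

Working:
Step 1: cascade M1, M2: (-2)/(s^2 - s - 2)
Step 2: multiply M3, M4, M5 (series): (-3*s^3 + 7*s^2 - 4)/(9*s^2 + 12*s - 12)
Step 3: collapse the loop ((M1*M2) forward, (M3*M4*M5) return): (-18*s^2 - 24*s + 24)/(9*s^4 + 9*s^3 - 56*s^2 - 12*s + 32)
Step 3 gives the fully reduced T(s), with no common factor left to cancel. The denominator's leading coefficient is 9, so divide each of its coefficients by 9 to get the monic form.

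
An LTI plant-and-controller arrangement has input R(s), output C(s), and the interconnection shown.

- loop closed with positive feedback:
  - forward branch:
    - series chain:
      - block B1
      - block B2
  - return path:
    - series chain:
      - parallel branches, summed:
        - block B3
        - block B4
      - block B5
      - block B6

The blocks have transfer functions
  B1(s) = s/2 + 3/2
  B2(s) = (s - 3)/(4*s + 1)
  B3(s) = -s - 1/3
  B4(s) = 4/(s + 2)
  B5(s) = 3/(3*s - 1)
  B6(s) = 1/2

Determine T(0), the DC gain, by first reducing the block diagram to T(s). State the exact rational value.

Reducing step by step:

1. multiply B1, B2 (series) -> (s^2 - 9)/(8*s + 2)
2. parallel reduction of B3, B4 -> (-3*s^2 - 7*s + 10)/(3*s + 6)
3. reduce the series chain (B3+B4), B5, B6 -> (-3*s^2 - 7*s + 10)/(6*s^2 + 10*s - 4)
4. collapse the loop ((B1*B2) forward, ((B3+B4)*B5*B6) return) -> (6*s^4 + 10*s^3 - 58*s^2 - 90*s + 36)/(3*s^4 + 55*s^3 + 55*s^2 - 75*s + 82)
The step-4 result is T(s). Setting s = 0: T(0) = 36/82 = 18/41.

Answer: 18/41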